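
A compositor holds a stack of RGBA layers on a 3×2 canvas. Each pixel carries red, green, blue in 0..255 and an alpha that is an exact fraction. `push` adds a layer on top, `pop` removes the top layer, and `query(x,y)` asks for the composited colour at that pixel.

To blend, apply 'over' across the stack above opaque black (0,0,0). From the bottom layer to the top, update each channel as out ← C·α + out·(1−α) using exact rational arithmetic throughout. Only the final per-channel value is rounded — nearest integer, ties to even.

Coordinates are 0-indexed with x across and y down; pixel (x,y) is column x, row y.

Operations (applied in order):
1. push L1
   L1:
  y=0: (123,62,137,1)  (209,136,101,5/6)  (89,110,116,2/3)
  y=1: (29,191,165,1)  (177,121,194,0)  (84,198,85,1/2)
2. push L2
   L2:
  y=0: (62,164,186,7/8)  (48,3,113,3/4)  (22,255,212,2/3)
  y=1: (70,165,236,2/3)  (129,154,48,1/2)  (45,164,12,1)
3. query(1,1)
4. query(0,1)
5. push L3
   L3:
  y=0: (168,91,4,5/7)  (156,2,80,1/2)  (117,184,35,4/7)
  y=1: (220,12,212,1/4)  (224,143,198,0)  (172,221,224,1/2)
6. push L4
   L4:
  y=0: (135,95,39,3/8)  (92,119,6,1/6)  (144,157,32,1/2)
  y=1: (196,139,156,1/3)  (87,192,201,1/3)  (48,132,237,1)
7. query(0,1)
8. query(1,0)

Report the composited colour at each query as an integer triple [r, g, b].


query (1,1) [L1,L2] — begin 0,0,0
after L1 α=0: [0, 0, 0]
after L2 α=1/2: [129/2, 77, 24]
rounded: [64, 77, 24]

at x=0,y=1 over L1,L2:
L1 α=1: [29, 191, 165]
L2 α=2/3: [169/3, 521/3, 637/3]
→ [56, 174, 212]

(0,1) stack=L1,L2,L3,L4; from [0,0,0]:
+L1 (α=1) → [29, 191, 165]
+L2 (α=2/3) → [169/3, 521/3, 637/3]
+L3 (α=1/4) → [389/4, 533/4, 849/4]
+L4 (α=1/3) → [781/6, 811/6, 387/2]
→ [130, 135, 194]

(1,0) stack=L1,L2,L3,L4; from [0,0,0]:
after L1 α=5/6: [1045/6, 340/3, 505/6]
after L2 α=3/4: [1909/24, 367/12, 2539/24]
after L3 α=1/2: [5653/48, 391/24, 4459/48]
after L4 α=1/6: [32681/288, 4811/144, 22583/288]
= [113, 33, 78]


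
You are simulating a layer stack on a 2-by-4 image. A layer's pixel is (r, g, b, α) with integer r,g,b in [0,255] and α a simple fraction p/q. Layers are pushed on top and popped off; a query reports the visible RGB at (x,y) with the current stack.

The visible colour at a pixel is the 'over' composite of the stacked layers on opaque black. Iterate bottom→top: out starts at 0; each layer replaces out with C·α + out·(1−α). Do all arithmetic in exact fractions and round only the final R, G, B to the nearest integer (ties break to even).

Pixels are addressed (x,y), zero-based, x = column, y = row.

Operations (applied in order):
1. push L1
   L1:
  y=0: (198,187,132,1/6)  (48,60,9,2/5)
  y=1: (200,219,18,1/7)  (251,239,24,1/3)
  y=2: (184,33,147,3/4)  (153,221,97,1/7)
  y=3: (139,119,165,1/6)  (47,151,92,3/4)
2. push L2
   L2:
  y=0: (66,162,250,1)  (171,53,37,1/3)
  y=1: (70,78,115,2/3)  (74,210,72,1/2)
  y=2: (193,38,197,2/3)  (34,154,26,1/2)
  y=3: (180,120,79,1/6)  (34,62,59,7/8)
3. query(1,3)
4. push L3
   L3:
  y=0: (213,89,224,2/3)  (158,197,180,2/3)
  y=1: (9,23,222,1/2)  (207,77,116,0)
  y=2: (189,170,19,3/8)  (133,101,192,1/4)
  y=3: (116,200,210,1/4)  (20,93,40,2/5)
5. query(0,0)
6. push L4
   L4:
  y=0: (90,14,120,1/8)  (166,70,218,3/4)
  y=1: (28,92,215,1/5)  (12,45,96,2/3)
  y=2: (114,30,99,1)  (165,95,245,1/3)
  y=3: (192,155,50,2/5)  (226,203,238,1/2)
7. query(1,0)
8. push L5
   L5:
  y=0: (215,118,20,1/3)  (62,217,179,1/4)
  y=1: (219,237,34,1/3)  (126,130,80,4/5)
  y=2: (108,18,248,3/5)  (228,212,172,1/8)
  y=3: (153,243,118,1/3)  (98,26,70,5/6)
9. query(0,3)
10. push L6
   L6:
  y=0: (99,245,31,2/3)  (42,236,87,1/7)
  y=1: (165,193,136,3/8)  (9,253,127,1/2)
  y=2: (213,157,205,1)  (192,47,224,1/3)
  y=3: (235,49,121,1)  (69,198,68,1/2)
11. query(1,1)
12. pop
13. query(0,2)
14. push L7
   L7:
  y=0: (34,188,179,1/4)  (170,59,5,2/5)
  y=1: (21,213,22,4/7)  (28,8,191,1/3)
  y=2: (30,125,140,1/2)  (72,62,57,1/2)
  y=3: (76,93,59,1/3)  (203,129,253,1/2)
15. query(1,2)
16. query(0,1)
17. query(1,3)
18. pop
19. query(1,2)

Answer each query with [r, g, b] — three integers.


query (1,3) [L1,L2] — begin 0,0,0
L1 α=3/4: [141/4, 453/4, 69]
L2 α=7/8: [1093/32, 2189/32, 241/4]
rounded: [34, 68, 60]

query (0,0) [L1,L2,L3] — begin 0,0,0
+L1 (α=1/6) → [33, 187/6, 22]
+L2 (α=1) → [66, 162, 250]
+L3 (α=2/3) → [164, 340/3, 698/3]
= [164, 113, 233]

query (1,0) [L1,L2,L3,L4] — begin 0,0,0
L1 α=2/5: [96/5, 24, 18/5]
L2 α=1/3: [349/5, 101/3, 221/15]
L3 α=2/3: [643/5, 1283/9, 5621/45]
L4 α=3/4: [3133/20, 3173/36, 35051/180]
→ [157, 88, 195]

at x=0,y=3 over L1,L2,L3,L4,L5:
after L1 α=1/6: [139/6, 119/6, 55/2]
after L2 α=1/6: [1775/36, 1315/36, 433/12]
after L3 α=1/4: [3167/48, 3715/48, 1273/16]
after L4 α=2/5: [9311/80, 1735/16, 5419/80]
after L5 α=1/3: [15431/120, 3679/24, 10139/120]
rounded: [129, 153, 84]

at x=1,y=1 over L1,L2,L3,L4,L5,L6:
after L1 α=1/3: [251/3, 239/3, 8]
after L2 α=1/2: [473/6, 869/6, 40]
after L3 α=0: [473/6, 869/6, 40]
after L4 α=2/3: [617/18, 1409/18, 232/3]
after L5 α=4/5: [9689/90, 10769/90, 1192/15]
after L6 α=1/2: [10499/180, 33539/180, 3097/30]
= [58, 186, 103]

(0,2) stack=L1,L2,L3,L4,L5; from [0,0,0]:
after L1 α=3/4: [138, 99/4, 441/4]
after L2 α=2/3: [524/3, 403/12, 2017/12]
after L3 α=3/8: [4321/24, 8135/96, 10769/96]
after L4 α=1: [114, 30, 99]
after L5 α=3/5: [552/5, 114/5, 942/5]
→ [110, 23, 188]

(1,2) stack=L1,L2,L3,L4,L5,L7; from [0,0,0]:
L1 α=1/7: [153/7, 221/7, 97/7]
L2 α=1/2: [391/14, 1299/14, 279/14]
L3 α=1/4: [3035/56, 5311/56, 3525/56]
L4 α=1/3: [7655/84, 2657/28, 10385/84]
L5 α=1/8: [10391/96, 3505/32, 12449/96]
L7 α=1/2: [17303/192, 5489/64, 17921/192]
→ [90, 86, 93]

(0,1) stack=L1,L2,L3,L4,L5,L7; from [0,0,0]:
+L1 (α=1/7) → [200/7, 219/7, 18/7]
+L2 (α=2/3) → [1180/21, 437/7, 1628/21]
+L3 (α=1/2) → [1369/42, 299/7, 3145/21]
+L4 (α=1/5) → [3326/105, 368/7, 3419/21]
+L5 (α=1/3) → [29647/315, 2395/21, 7552/63]
+L7 (α=4/7) → [38467/735, 8359/49, 9400/147]
→ [52, 171, 64]

(1,3) stack=L1,L2,L3,L4,L5,L7; from [0,0,0]:
L1 α=3/4: [141/4, 453/4, 69]
L2 α=7/8: [1093/32, 2189/32, 241/4]
L3 α=2/5: [4559/160, 12519/160, 1043/20]
L4 α=1/2: [40719/320, 44999/320, 5803/40]
L5 α=5/6: [197519/1920, 86599/1920, 6601/80]
L7 α=1/2: [587279/3840, 334279/3840, 26841/160]
→ [153, 87, 168]

at x=1,y=2 over L1,L2,L3,L4,L5:
after L1 α=1/7: [153/7, 221/7, 97/7]
after L2 α=1/2: [391/14, 1299/14, 279/14]
after L3 α=1/4: [3035/56, 5311/56, 3525/56]
after L4 α=1/3: [7655/84, 2657/28, 10385/84]
after L5 α=1/8: [10391/96, 3505/32, 12449/96]
→ [108, 110, 130]


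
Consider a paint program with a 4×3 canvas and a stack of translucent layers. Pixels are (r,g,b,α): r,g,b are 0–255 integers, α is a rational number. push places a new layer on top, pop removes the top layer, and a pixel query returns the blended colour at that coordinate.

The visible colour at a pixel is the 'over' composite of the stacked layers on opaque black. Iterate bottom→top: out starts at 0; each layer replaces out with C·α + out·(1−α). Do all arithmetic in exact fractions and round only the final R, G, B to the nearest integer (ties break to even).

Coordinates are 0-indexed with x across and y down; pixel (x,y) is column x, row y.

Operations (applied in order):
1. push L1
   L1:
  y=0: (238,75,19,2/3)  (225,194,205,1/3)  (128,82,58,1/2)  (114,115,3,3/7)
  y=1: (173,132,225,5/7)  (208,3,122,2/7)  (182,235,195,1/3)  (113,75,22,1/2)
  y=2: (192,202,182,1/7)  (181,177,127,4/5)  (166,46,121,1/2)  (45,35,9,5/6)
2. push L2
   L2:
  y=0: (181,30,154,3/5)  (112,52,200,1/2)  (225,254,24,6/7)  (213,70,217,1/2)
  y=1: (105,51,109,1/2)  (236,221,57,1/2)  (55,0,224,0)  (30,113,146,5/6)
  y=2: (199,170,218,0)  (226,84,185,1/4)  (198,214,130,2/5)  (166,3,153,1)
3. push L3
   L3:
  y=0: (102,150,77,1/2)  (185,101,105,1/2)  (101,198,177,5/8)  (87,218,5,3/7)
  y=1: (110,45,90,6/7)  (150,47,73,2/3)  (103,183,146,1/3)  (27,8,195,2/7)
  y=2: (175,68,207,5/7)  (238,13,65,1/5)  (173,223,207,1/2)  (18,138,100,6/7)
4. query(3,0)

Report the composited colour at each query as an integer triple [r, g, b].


(3,0) stack=L1,L2,L3; from [0,0,0]:
after L1 α=3/7: [342/7, 345/7, 9/7]
after L2 α=1/2: [1833/14, 835/14, 764/7]
after L3 α=3/7: [5493/49, 6248/49, 3161/49]
= [112, 128, 65]


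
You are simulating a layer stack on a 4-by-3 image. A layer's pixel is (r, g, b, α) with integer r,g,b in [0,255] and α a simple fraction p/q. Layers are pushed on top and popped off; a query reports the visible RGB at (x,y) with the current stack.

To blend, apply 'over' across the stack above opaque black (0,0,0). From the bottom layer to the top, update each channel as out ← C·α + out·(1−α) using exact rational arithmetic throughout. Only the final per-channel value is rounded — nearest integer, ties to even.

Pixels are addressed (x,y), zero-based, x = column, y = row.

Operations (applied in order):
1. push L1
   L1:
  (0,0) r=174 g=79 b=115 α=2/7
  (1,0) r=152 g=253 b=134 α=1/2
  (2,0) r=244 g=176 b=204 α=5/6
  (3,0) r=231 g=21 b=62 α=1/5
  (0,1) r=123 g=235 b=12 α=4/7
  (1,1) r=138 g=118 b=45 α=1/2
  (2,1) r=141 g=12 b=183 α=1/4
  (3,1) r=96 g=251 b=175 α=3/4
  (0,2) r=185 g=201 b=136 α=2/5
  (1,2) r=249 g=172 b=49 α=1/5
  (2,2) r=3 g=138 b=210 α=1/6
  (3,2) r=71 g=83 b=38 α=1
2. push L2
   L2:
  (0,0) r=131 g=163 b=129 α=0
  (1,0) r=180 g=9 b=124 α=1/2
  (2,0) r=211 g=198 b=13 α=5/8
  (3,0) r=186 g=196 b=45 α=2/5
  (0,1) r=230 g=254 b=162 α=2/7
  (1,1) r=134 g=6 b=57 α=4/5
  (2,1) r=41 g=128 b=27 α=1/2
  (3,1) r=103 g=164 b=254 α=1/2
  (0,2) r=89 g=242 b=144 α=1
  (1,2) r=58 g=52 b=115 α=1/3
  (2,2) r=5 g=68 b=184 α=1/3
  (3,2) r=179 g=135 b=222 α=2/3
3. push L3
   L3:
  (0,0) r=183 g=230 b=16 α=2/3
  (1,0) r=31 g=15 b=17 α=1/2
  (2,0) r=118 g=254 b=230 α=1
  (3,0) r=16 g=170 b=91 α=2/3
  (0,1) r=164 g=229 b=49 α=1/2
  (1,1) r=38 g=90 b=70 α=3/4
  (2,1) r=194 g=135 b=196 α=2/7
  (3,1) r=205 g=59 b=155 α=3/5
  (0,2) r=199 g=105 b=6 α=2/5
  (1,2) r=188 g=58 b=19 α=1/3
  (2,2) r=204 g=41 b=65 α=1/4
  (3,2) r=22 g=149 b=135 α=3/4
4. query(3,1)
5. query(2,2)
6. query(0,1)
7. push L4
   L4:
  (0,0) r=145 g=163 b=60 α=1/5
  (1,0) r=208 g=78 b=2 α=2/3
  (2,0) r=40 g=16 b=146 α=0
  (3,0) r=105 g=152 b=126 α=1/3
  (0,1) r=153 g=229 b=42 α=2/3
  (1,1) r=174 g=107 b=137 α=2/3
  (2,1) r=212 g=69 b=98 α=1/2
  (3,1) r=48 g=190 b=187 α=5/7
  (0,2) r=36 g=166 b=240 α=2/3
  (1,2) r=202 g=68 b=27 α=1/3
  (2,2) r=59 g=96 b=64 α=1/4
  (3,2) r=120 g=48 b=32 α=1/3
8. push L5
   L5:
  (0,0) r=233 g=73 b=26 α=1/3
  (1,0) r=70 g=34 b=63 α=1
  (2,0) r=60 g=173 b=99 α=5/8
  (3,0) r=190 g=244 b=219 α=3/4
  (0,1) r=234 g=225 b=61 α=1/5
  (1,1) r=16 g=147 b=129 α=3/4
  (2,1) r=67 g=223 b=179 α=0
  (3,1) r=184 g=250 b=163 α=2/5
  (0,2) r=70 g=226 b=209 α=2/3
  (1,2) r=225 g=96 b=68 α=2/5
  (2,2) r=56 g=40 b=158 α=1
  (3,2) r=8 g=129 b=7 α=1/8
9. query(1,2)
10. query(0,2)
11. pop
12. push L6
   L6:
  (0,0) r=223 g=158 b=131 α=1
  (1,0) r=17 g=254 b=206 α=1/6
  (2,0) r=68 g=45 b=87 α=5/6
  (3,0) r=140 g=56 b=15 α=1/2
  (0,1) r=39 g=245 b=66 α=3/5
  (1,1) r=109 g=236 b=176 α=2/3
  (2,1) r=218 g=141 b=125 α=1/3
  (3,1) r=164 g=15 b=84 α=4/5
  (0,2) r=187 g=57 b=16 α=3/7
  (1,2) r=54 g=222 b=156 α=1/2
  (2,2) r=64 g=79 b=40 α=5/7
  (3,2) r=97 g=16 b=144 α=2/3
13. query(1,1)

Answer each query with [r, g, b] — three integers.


query (3,1) [L1,L2,L3] — begin 0,0,0
+L1 (α=3/4) → [72, 753/4, 525/4]
+L2 (α=1/2) → [175/2, 1409/8, 1541/8]
+L3 (α=3/5) → [158, 2117/20, 3401/20]
= [158, 106, 170]

at x=2,y=2 over L1,L2,L3:
+L1 (α=1/6) → [1/2, 23, 35]
+L2 (α=1/3) → [2, 38, 254/3]
+L3 (α=1/4) → [105/2, 155/4, 319/4]
→ [52, 39, 80]

query (0,1) [L1,L2,L3] — begin 0,0,0
+L1 (α=4/7) → [492/7, 940/7, 48/7]
+L2 (α=2/7) → [5680/49, 8256/49, 2508/49]
+L3 (α=1/2) → [6858/49, 19477/98, 4909/98]
rounded: [140, 199, 50]

at x=1,y=2 over L1,L2,L3,L4,L5:
after L1 α=1/5: [249/5, 172/5, 49/5]
after L2 α=1/3: [788/15, 604/15, 673/15]
after L3 α=1/3: [4396/45, 2078/45, 1631/45]
after L4 α=1/3: [17882/135, 7216/135, 4477/135]
after L5 α=2/5: [38132/225, 15856/225, 10597/225]
= [169, 70, 47]

at x=0,y=2 over L1,L2,L3,L4,L5:
+L1 (α=2/5) → [74, 402/5, 272/5]
+L2 (α=1) → [89, 242, 144]
+L3 (α=2/5) → [133, 936/5, 444/5]
+L4 (α=2/3) → [205/3, 2596/15, 948/5]
+L5 (α=2/3) → [625/9, 9376/45, 3038/15]
rounded: [69, 208, 203]

query (1,1) [L1,L2,L3,L4,L6] — begin 0,0,0
after L1 α=1/2: [69, 59, 45/2]
after L2 α=4/5: [121, 83/5, 501/10]
after L3 α=3/4: [235/4, 1433/20, 2601/40]
after L4 α=2/3: [1627/12, 5713/60, 13561/120]
after L6 α=2/3: [4243/36, 34033/180, 55801/360]
= [118, 189, 155]


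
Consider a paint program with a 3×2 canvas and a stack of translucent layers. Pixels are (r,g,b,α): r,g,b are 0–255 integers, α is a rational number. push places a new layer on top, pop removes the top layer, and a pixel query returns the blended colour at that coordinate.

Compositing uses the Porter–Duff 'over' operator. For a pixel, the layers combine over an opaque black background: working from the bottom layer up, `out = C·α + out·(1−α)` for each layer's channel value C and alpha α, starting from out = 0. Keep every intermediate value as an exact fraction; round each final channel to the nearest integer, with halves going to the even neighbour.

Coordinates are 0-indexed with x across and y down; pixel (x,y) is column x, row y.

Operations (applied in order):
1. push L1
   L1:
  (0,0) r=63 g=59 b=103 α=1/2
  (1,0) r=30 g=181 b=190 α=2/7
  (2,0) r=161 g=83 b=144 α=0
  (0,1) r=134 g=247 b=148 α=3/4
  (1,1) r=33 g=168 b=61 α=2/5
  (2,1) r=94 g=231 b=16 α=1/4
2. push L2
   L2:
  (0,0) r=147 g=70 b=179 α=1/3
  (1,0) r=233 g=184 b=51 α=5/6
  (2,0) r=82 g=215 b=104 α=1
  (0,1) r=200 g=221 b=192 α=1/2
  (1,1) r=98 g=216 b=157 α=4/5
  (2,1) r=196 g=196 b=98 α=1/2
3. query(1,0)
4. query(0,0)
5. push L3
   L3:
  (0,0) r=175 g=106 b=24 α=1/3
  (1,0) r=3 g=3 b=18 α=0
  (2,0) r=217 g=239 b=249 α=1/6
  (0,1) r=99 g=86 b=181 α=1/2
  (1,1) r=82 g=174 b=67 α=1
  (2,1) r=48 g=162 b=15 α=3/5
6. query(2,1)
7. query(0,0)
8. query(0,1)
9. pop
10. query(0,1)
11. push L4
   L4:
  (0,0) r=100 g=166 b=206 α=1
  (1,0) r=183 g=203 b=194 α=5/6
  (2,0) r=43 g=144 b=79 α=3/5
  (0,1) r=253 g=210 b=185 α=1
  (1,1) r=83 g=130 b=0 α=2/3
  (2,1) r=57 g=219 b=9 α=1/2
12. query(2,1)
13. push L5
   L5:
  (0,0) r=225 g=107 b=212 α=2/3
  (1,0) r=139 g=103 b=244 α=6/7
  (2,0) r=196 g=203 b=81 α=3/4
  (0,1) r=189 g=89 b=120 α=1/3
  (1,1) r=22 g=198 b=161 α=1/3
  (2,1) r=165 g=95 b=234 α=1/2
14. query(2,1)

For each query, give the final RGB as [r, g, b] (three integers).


at x=1,y=0 over L1,L2:
+L1 (α=2/7) → [60/7, 362/7, 380/7]
+L2 (α=5/6) → [8215/42, 3401/21, 2165/42]
rounded: [196, 162, 52]

query (0,0) [L1,L2] — begin 0,0,0
after L1 α=1/2: [63/2, 59/2, 103/2]
after L2 α=1/3: [70, 43, 94]
→ [70, 43, 94]

at x=2,y=1 over L1,L2,L3:
L1 α=1/4: [47/2, 231/4, 4]
L2 α=1/2: [439/4, 1015/8, 51]
L3 α=3/5: [727/10, 2959/20, 147/5]
→ [73, 148, 29]

query (0,0) [L1,L2,L3] — begin 0,0,0
L1 α=1/2: [63/2, 59/2, 103/2]
L2 α=1/3: [70, 43, 94]
L3 α=1/3: [105, 64, 212/3]
= [105, 64, 71]

at x=0,y=1 over L1,L2,L3:
L1 α=3/4: [201/2, 741/4, 111]
L2 α=1/2: [601/4, 1625/8, 303/2]
L3 α=1/2: [997/8, 2313/16, 665/4]
= [125, 145, 166]

(0,1) stack=L1,L2; from [0,0,0]:
after L1 α=3/4: [201/2, 741/4, 111]
after L2 α=1/2: [601/4, 1625/8, 303/2]
= [150, 203, 152]

query (2,1) [L1,L2,L4] — begin 0,0,0
L1 α=1/4: [47/2, 231/4, 4]
L2 α=1/2: [439/4, 1015/8, 51]
L4 α=1/2: [667/8, 2767/16, 30]
→ [83, 173, 30]

(2,1) stack=L1,L2,L4,L5; from [0,0,0]:
+L1 (α=1/4) → [47/2, 231/4, 4]
+L2 (α=1/2) → [439/4, 1015/8, 51]
+L4 (α=1/2) → [667/8, 2767/16, 30]
+L5 (α=1/2) → [1987/16, 4287/32, 132]
→ [124, 134, 132]


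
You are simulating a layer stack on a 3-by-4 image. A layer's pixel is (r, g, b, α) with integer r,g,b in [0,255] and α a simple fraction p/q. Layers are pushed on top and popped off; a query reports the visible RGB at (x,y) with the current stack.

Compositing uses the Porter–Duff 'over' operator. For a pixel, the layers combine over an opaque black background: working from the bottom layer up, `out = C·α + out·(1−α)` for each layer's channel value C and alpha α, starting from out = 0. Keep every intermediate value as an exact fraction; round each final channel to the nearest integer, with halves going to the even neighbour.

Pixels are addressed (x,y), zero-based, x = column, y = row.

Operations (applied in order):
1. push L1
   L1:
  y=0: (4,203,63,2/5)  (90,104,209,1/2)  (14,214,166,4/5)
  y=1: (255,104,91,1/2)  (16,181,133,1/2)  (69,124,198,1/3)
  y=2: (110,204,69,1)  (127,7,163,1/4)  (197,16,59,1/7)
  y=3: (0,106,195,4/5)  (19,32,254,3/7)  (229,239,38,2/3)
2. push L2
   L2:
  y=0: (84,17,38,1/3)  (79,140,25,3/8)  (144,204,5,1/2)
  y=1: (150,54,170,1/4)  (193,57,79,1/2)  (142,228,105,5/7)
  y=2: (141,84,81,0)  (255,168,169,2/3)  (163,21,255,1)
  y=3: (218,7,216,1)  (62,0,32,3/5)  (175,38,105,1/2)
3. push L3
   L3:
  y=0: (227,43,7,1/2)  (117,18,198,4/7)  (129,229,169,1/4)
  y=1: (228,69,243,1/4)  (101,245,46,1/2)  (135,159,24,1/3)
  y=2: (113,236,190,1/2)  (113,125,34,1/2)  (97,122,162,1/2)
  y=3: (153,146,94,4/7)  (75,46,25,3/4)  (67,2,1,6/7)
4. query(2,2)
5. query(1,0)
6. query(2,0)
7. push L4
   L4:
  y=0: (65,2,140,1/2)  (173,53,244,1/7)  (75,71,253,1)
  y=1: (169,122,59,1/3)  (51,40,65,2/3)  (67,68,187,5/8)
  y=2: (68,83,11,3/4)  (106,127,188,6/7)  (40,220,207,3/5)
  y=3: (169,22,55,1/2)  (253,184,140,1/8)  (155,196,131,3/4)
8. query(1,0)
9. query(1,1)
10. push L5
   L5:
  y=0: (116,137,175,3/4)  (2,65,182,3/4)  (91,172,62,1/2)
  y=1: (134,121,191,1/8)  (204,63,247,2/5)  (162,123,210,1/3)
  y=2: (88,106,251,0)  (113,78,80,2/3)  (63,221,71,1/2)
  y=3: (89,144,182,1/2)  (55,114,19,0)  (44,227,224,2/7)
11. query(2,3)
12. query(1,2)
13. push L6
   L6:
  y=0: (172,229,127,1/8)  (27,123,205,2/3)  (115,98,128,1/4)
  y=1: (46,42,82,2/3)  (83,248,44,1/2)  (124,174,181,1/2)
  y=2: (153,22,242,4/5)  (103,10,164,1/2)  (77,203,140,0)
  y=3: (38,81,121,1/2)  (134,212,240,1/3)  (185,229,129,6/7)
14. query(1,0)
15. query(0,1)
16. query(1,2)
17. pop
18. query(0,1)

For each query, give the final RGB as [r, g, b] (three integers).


(2,2) stack=L1,L2,L3; from [0,0,0]:
+L1 (α=1/7) → [197/7, 16/7, 59/7]
+L2 (α=1) → [163, 21, 255]
+L3 (α=1/2) → [130, 143/2, 417/2]
→ [130, 72, 208]

at x=1,y=0 over L1,L2,L3:
after L1 α=1/2: [45, 52, 209/2]
after L2 α=3/8: [231/4, 85, 1195/16]
after L3 α=4/7: [2565/28, 327/7, 16257/112]
→ [92, 47, 145]

at x=2,y=0 over L1,L2,L3:
L1 α=4/5: [56/5, 856/5, 664/5]
L2 α=1/2: [388/5, 938/5, 689/10]
L3 α=1/4: [1809/20, 3959/20, 3757/40]
= [90, 198, 94]

(1,0) stack=L1,L2,L3,L4; from [0,0,0]:
+L1 (α=1/2) → [45, 52, 209/2]
+L2 (α=3/8) → [231/4, 85, 1195/16]
+L3 (α=4/7) → [2565/28, 327/7, 16257/112]
+L4 (α=1/7) → [10117/98, 2333/49, 62435/392]
rounded: [103, 48, 159]

query (1,1) [L1,L2,L3,L4] — begin 0,0,0
L1 α=1/2: [8, 181/2, 133/2]
L2 α=1/2: [201/2, 295/4, 291/4]
L3 α=1/2: [403/4, 1275/8, 475/8]
L4 α=2/3: [811/12, 1915/24, 505/8]
rounded: [68, 80, 63]

(2,3) stack=L1,L2,L3,L4,L5; from [0,0,0]:
after L1 α=2/3: [458/3, 478/3, 76/3]
after L2 α=1/2: [983/6, 296/3, 391/6]
after L3 α=6/7: [485/6, 332/21, 61/6]
after L4 α=3/4: [3275/24, 3170/21, 2419/24]
after L5 α=2/7: [2641/24, 25384/147, 22847/168]
= [110, 173, 136]

(1,2) stack=L1,L2,L3,L4,L5; from [0,0,0]:
after L1 α=1/4: [127/4, 7/4, 163/4]
after L2 α=2/3: [2167/12, 1351/12, 505/4]
after L3 α=1/2: [3523/24, 2851/24, 641/8]
after L4 α=6/7: [18787/168, 21139/168, 9665/56]
after L5 α=2/3: [56755/504, 47347/504, 18625/168]
rounded: [113, 94, 111]

query (1,0) [L1,L2,L3,L4,L5,L6] — begin 0,0,0
after L1 α=1/2: [45, 52, 209/2]
after L2 α=3/8: [231/4, 85, 1195/16]
after L3 α=4/7: [2565/28, 327/7, 16257/112]
after L4 α=1/7: [10117/98, 2333/49, 62435/392]
after L5 α=3/4: [10705/392, 2972/49, 276467/1568]
after L6 α=2/3: [31873/1176, 15026/147, 306449/1568]
→ [27, 102, 195]

query (0,1) [L1,L2,L3,L4,L5,L6] — begin 0,0,0
L1 α=1/2: [255/2, 52, 91/2]
L2 α=1/4: [1065/8, 105/2, 613/8]
L3 α=1/4: [5019/32, 453/8, 3783/32]
L4 α=1/3: [7723/48, 941/12, 4727/48]
L5 α=1/8: [60493/384, 8039/96, 42257/384]
L6 α=2/3: [95821/1152, 16103/288, 105233/1152]
= [83, 56, 91]

at x=1,y=2 over L1,L2,L3,L4,L5,L6:
after L1 α=1/4: [127/4, 7/4, 163/4]
after L2 α=2/3: [2167/12, 1351/12, 505/4]
after L3 α=1/2: [3523/24, 2851/24, 641/8]
after L4 α=6/7: [18787/168, 21139/168, 9665/56]
after L5 α=2/3: [56755/504, 47347/504, 18625/168]
after L6 α=1/2: [108667/1008, 52387/1008, 46177/336]
= [108, 52, 137]

(0,1) stack=L1,L2,L3,L4,L5; from [0,0,0]:
L1 α=1/2: [255/2, 52, 91/2]
L2 α=1/4: [1065/8, 105/2, 613/8]
L3 α=1/4: [5019/32, 453/8, 3783/32]
L4 α=1/3: [7723/48, 941/12, 4727/48]
L5 α=1/8: [60493/384, 8039/96, 42257/384]
rounded: [158, 84, 110]


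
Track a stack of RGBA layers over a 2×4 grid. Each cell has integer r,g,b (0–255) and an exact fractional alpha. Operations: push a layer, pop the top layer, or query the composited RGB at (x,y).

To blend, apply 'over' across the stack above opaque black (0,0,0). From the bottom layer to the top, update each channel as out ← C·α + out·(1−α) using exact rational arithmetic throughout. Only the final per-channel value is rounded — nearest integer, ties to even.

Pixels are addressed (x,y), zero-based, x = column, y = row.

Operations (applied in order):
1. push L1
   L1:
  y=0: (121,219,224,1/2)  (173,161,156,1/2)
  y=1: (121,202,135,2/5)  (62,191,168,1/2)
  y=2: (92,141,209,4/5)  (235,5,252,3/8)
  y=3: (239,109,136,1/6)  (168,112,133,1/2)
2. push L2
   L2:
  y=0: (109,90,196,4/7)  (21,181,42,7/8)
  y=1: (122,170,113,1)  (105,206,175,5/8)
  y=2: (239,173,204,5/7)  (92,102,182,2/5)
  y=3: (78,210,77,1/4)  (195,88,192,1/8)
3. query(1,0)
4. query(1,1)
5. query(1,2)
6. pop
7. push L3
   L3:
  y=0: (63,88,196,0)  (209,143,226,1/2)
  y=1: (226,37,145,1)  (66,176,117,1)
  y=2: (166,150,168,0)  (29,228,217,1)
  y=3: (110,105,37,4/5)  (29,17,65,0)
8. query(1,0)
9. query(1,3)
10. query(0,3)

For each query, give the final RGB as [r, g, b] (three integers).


(1,0) stack=L1,L2; from [0,0,0]:
after L1 α=1/2: [173/2, 161/2, 78]
after L2 α=7/8: [467/16, 2695/16, 93/2]
= [29, 168, 46]

at x=1,y=1 over L1,L2:
+L1 (α=1/2) → [31, 191/2, 84]
+L2 (α=5/8) → [309/4, 2633/16, 1127/8]
= [77, 165, 141]

at x=1,y=2 over L1,L2:
L1 α=3/8: [705/8, 15/8, 189/2]
L2 α=2/5: [3587/40, 1677/40, 259/2]
rounded: [90, 42, 130]

at x=1,y=0 over L1,L3:
after L1 α=1/2: [173/2, 161/2, 78]
after L3 α=1/2: [591/4, 447/4, 152]
rounded: [148, 112, 152]

at x=1,y=3 over L1,L3:
+L1 (α=1/2) → [84, 56, 133/2]
+L3 (α=0) → [84, 56, 133/2]
→ [84, 56, 66]

(0,3) stack=L1,L3; from [0,0,0]:
L1 α=1/6: [239/6, 109/6, 68/3]
L3 α=4/5: [2879/30, 2629/30, 512/15]
rounded: [96, 88, 34]


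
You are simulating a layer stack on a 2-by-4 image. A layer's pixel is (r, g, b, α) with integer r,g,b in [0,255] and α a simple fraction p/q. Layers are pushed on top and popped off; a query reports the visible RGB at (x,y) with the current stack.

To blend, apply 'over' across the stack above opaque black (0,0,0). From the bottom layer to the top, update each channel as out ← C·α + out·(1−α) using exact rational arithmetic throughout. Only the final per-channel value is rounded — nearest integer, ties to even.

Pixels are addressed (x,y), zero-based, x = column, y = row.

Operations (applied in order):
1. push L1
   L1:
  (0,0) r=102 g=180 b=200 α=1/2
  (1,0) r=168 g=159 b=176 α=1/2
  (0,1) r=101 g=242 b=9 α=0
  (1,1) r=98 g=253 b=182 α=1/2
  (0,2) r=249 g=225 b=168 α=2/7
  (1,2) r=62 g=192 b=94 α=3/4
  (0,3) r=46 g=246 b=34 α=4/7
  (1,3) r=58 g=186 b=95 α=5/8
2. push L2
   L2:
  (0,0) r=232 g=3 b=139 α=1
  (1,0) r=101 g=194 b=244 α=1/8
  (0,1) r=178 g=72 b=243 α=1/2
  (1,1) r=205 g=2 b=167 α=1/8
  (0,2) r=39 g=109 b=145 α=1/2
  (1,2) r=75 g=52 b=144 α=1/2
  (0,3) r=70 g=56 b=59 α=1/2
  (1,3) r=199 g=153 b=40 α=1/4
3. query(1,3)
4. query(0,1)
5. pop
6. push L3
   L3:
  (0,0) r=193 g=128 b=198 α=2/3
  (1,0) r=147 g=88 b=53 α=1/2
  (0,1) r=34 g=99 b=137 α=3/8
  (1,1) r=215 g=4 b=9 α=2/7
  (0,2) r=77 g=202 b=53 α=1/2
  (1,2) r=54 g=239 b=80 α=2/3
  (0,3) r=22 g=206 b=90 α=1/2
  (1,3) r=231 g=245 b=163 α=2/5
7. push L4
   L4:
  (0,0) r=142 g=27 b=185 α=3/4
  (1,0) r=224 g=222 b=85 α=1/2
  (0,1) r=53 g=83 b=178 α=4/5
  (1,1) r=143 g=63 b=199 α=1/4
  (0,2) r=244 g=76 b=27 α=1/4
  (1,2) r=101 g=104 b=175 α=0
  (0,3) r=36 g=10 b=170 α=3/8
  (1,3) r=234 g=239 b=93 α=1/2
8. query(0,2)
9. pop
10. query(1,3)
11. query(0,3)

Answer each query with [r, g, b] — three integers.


query (1,3) [L1,L2] — begin 0,0,0
L1 α=5/8: [145/4, 465/4, 475/8]
L2 α=1/4: [1231/16, 2007/16, 1745/32]
= [77, 125, 55]

(0,1) stack=L1,L2; from [0,0,0]:
+L1 (α=0) → [0, 0, 0]
+L2 (α=1/2) → [89, 36, 243/2]
rounded: [89, 36, 122]

(0,2) stack=L1,L3,L4; from [0,0,0]:
after L1 α=2/7: [498/7, 450/7, 48]
after L3 α=1/2: [1037/14, 932/7, 101/2]
after L4 α=1/4: [6527/56, 832/7, 357/8]
→ [117, 119, 45]

query (1,3) [L1,L3] — begin 0,0,0
after L1 α=5/8: [145/4, 465/4, 475/8]
after L3 α=2/5: [2283/20, 671/4, 4033/40]
= [114, 168, 101]

(0,3) stack=L1,L3; from [0,0,0]:
after L1 α=4/7: [184/7, 984/7, 136/7]
after L3 α=1/2: [169/7, 1213/7, 383/7]
rounded: [24, 173, 55]


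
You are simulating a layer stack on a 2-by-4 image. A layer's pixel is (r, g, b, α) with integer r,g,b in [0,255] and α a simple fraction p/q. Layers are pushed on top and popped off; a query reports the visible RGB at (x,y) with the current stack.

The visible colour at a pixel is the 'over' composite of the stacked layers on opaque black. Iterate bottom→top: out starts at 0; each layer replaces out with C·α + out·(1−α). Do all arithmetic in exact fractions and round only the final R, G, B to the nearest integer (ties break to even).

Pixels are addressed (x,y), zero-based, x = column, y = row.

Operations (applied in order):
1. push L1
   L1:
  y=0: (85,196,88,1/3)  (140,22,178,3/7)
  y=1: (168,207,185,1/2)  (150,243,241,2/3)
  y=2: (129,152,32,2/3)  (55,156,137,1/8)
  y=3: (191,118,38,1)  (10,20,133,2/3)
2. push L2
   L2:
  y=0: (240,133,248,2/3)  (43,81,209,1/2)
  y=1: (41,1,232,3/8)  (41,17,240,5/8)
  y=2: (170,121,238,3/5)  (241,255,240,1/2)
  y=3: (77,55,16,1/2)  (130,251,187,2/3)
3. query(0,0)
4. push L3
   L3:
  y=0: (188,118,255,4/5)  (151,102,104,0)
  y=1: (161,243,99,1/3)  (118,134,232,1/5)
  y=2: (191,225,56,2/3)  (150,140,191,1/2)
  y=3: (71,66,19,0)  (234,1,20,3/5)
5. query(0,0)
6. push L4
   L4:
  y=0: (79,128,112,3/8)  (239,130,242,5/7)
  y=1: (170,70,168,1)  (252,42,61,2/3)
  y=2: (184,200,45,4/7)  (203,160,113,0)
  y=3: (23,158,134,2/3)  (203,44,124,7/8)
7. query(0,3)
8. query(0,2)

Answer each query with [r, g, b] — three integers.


at x=0,y=0 over L1,L2:
after L1 α=1/3: [85/3, 196/3, 88/3]
after L2 α=2/3: [1525/9, 994/9, 1576/9]
rounded: [169, 110, 175]

query (0,0) [L1,L2,L3] — begin 0,0,0
after L1 α=1/3: [85/3, 196/3, 88/3]
after L2 α=2/3: [1525/9, 994/9, 1576/9]
after L3 α=4/5: [8293/45, 5242/45, 10756/45]
= [184, 116, 239]

at x=0,y=3 over L1,L2,L3,L4:
L1 α=1: [191, 118, 38]
L2 α=1/2: [134, 173/2, 27]
L3 α=0: [134, 173/2, 27]
L4 α=2/3: [60, 805/6, 295/3]
= [60, 134, 98]

at x=0,y=2 over L1,L2,L3,L4:
+L1 (α=2/3) → [86, 304/3, 64/3]
+L2 (α=3/5) → [682/5, 1697/15, 454/3]
+L3 (α=2/3) → [864/5, 8447/45, 790/9]
+L4 (α=4/7) → [896/5, 2921/15, 190/3]
= [179, 195, 63]


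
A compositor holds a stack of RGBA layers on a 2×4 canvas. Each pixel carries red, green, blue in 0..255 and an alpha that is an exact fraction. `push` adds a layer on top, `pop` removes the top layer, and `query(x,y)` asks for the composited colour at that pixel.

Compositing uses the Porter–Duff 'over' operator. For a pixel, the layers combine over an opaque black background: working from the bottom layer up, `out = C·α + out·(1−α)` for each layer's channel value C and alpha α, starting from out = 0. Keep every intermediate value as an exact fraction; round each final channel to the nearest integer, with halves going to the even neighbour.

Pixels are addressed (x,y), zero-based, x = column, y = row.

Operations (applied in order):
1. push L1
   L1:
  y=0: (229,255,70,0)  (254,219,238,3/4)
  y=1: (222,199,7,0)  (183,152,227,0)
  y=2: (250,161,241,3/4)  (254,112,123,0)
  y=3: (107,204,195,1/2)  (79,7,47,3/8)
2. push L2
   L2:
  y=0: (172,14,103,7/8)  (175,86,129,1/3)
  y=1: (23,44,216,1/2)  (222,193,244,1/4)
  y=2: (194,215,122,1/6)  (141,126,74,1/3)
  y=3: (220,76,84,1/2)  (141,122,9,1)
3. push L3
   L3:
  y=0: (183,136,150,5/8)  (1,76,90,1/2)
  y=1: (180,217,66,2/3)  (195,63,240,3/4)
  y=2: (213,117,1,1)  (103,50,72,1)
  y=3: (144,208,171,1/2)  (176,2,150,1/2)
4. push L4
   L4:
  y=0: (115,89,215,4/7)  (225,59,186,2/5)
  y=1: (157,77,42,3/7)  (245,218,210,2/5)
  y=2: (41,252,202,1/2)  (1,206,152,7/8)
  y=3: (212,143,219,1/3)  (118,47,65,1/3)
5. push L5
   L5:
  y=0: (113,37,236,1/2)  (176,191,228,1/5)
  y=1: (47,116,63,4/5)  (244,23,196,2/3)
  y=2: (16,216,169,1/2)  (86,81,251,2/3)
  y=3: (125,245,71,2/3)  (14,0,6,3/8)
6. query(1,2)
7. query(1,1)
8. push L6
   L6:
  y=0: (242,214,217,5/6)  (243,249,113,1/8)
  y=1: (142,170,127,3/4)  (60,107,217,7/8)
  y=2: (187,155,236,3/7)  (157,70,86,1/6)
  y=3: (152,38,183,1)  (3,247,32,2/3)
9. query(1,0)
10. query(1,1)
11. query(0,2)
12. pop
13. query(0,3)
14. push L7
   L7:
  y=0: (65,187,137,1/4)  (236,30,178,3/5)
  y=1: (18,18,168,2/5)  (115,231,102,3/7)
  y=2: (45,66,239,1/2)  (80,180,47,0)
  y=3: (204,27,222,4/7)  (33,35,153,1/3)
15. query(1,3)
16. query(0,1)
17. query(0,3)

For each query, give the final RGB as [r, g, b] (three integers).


query (1,2) [L1,L2,L3,L4,L5] — begin 0,0,0
+L1 (α=0) → [0, 0, 0]
+L2 (α=1/3) → [47, 42, 74/3]
+L3 (α=1) → [103, 50, 72]
+L4 (α=7/8) → [55/4, 373/2, 142]
+L5 (α=2/3) → [743/12, 697/6, 644/3]
= [62, 116, 215]

at x=1,y=1 over L1,L2,L3,L4,L5:
after L1 α=0: [0, 0, 0]
after L2 α=1/4: [111/2, 193/4, 61]
after L3 α=3/4: [1281/8, 949/16, 781/4]
after L4 α=2/5: [7763/40, 9823/80, 4023/20]
after L5 α=2/3: [27283/120, 4501/80, 11863/60]
→ [227, 56, 198]

query (1,0) [L1,L2,L3,L4,L5,L6] — begin 0,0,0
L1 α=3/4: [381/2, 657/4, 357/2]
L2 α=1/3: [556/3, 829/6, 162]
L3 α=1/2: [559/6, 1285/12, 126]
L4 α=2/5: [1459/10, 1757/20, 150]
L5 α=1/5: [3798/25, 2712/25, 828/5]
L6 α=1/8: [32661/200, 25209/200, 6361/40]
= [163, 126, 159]

at x=1,y=1 over L1,L2,L3,L4,L5,L6:
L1 α=0: [0, 0, 0]
L2 α=1/4: [111/2, 193/4, 61]
L3 α=3/4: [1281/8, 949/16, 781/4]
L4 α=2/5: [7763/40, 9823/80, 4023/20]
L5 α=2/3: [27283/120, 4501/80, 11863/60]
L6 α=7/8: [77683/960, 64421/640, 103003/480]
rounded: [81, 101, 215]

at x=0,y=2 over L1,L2,L3,L4,L5,L6:
after L1 α=3/4: [375/2, 483/4, 723/4]
after L2 α=1/6: [2263/12, 3275/24, 4103/24]
after L3 α=1: [213, 117, 1]
after L4 α=1/2: [127, 369/2, 203/2]
after L5 α=1/2: [143/2, 801/4, 541/4]
after L6 α=3/7: [121, 1266/7, 1249/7]
→ [121, 181, 178]

(0,3) stack=L1,L2,L3,L4,L5; from [0,0,0]:
+L1 (α=1/2) → [107/2, 102, 195/2]
+L2 (α=1/2) → [547/4, 89, 363/4]
+L3 (α=1/2) → [1123/8, 297/2, 1047/8]
+L4 (α=1/3) → [657/4, 440/3, 641/4]
+L5 (α=2/3) → [1657/12, 1910/9, 403/4]
= [138, 212, 101]

(1,3) stack=L1,L2,L3,L4,L5,L7; from [0,0,0]:
+L1 (α=3/8) → [237/8, 21/8, 141/8]
+L2 (α=1) → [141, 122, 9]
+L3 (α=1/2) → [317/2, 62, 159/2]
+L4 (α=1/3) → [145, 57, 224/3]
+L5 (α=3/8) → [767/8, 285/8, 587/12]
+L7 (α=1/3) → [899/12, 425/12, 1505/18]
→ [75, 35, 84]

at x=0,y=1 over L1,L2,L3,L4,L5,L7:
after L1 α=0: [0, 0, 0]
after L2 α=1/2: [23/2, 22, 108]
after L3 α=2/3: [743/6, 152, 80]
after L4 α=3/7: [2899/21, 839/7, 446/7]
after L5 α=4/5: [6847/105, 4087/35, 442/7]
after L7 α=2/5: [8107/175, 13521/175, 3678/35]
rounded: [46, 77, 105]

query (0,3) [L1,L2,L3,L4,L5,L7] — begin 0,0,0
after L1 α=1/2: [107/2, 102, 195/2]
after L2 α=1/2: [547/4, 89, 363/4]
after L3 α=1/2: [1123/8, 297/2, 1047/8]
after L4 α=1/3: [657/4, 440/3, 641/4]
after L5 α=2/3: [1657/12, 1910/9, 403/4]
after L7 α=4/7: [703/4, 2234/21, 4761/28]
→ [176, 106, 170]


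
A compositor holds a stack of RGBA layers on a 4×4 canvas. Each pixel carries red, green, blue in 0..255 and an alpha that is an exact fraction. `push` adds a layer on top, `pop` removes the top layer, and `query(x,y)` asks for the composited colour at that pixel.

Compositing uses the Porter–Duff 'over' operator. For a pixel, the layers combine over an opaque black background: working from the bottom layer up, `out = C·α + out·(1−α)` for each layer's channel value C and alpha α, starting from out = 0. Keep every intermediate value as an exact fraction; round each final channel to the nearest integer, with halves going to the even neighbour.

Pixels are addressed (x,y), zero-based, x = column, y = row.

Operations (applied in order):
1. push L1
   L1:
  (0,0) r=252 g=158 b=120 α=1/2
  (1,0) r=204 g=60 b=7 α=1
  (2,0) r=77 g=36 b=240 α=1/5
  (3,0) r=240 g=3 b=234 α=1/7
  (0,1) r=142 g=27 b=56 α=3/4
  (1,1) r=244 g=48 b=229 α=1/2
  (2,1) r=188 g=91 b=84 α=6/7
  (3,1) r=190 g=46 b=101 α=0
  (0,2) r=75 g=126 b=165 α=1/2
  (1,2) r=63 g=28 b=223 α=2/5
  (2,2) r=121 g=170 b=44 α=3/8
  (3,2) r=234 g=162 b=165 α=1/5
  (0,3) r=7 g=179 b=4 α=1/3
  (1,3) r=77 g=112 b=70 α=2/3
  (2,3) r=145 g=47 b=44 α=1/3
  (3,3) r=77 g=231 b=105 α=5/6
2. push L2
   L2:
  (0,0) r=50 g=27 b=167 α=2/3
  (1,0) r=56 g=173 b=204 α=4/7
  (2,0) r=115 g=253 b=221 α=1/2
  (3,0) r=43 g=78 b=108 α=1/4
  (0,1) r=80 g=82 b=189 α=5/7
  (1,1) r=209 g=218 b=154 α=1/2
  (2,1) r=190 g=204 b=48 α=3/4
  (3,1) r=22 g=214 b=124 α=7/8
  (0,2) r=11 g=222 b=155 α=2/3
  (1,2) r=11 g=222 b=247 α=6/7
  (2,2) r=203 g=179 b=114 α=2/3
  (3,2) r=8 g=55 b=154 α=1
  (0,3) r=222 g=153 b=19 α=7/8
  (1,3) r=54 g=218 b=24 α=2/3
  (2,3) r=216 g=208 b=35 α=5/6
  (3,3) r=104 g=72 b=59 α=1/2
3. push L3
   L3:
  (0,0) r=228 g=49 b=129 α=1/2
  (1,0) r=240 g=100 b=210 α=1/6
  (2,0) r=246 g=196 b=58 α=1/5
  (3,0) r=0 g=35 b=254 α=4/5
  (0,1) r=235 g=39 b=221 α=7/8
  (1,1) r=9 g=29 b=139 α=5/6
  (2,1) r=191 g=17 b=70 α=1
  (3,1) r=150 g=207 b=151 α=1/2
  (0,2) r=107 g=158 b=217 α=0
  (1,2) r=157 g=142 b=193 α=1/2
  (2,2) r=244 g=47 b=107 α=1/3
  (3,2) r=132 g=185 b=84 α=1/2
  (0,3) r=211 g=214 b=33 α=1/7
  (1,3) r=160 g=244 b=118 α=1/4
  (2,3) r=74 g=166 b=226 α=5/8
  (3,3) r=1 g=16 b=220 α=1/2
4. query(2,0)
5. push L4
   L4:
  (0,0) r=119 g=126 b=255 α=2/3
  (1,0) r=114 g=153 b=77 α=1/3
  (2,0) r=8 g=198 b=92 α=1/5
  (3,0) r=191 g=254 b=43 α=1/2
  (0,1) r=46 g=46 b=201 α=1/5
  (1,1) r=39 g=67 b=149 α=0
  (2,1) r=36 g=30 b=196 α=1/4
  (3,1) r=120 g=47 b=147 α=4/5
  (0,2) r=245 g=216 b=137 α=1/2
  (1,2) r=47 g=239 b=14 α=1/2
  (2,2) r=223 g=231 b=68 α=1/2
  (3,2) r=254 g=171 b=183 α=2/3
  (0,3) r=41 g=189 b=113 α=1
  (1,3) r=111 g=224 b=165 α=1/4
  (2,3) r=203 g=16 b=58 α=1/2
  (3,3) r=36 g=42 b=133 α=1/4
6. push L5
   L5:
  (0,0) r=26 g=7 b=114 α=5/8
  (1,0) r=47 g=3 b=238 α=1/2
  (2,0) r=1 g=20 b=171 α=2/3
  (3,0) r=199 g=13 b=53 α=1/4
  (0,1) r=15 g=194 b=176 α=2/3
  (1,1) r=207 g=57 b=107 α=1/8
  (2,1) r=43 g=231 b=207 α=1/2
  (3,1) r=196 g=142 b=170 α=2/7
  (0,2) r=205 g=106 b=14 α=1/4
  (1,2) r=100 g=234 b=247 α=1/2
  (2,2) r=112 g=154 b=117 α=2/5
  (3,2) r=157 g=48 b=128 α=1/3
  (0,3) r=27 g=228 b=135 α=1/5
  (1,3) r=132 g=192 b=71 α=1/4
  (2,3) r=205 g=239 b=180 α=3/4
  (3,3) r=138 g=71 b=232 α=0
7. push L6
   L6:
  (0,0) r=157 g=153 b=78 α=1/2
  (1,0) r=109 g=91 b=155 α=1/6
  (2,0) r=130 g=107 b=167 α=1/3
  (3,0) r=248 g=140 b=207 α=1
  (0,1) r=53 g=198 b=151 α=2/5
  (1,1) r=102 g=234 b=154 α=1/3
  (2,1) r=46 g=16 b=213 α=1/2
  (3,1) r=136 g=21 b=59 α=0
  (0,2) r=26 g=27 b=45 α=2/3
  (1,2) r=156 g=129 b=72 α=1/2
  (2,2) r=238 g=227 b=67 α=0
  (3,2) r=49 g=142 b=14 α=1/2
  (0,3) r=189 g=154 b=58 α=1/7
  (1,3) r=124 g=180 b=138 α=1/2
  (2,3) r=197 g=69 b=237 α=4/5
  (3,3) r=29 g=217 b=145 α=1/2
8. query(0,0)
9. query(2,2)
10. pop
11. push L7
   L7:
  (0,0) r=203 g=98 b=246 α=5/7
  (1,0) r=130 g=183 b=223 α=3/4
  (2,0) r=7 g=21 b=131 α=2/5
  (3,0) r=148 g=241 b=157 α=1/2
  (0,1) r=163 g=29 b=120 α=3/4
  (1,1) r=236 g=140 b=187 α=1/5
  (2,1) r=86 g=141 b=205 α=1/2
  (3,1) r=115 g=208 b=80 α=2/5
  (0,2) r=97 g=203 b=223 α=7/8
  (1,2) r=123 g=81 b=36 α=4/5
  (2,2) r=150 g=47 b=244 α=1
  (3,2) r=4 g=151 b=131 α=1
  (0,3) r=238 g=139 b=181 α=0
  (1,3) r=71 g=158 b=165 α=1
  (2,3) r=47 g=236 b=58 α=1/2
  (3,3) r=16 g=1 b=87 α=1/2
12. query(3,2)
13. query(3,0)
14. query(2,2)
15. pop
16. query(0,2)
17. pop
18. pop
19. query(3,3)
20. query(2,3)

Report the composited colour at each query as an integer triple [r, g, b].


query (2,0) [L1,L2,L3] — begin 0,0,0
+L1 (α=1/5) → [77/5, 36/5, 48]
+L2 (α=1/2) → [326/5, 1301/10, 269/2]
+L3 (α=1/5) → [2534/25, 3582/25, 596/5]
rounded: [101, 143, 119]

at x=0,y=0 over L1,L2,L3,L4,L5,L6:
after L1 α=1/2: [126, 79, 60]
after L2 α=2/3: [226/3, 133/3, 394/3]
after L3 α=1/2: [455/3, 140/3, 781/6]
after L4 α=2/3: [1169/9, 896/9, 3841/18]
after L5 α=5/8: [1559/24, 1001/24, 7261/48]
after L6 α=1/2: [5327/48, 4673/48, 11005/96]
rounded: [111, 97, 115]

query (2,2) [L1,L2,L3,L4,L5,L6] — begin 0,0,0
+L1 (α=3/8) → [363/8, 255/4, 33/2]
+L2 (α=2/3) → [3611/24, 1687/12, 163/2]
+L3 (α=1/3) → [6539/36, 1969/18, 90]
+L4 (α=1/2) → [14567/72, 6127/36, 79]
+L5 (α=2/5) → [19943/120, 9823/60, 471/5]
+L6 (α=0) → [19943/120, 9823/60, 471/5]
= [166, 164, 94]

(3,2) stack=L1,L2,L3,L4,L5,L7; from [0,0,0]:
L1 α=1/5: [234/5, 162/5, 33]
L2 α=1: [8, 55, 154]
L3 α=1/2: [70, 120, 119]
L4 α=2/3: [578/3, 154, 485/3]
L5 α=1/3: [1627/9, 356/3, 1354/9]
L7 α=1: [4, 151, 131]
→ [4, 151, 131]

query (3,0) [L1,L2,L3,L4,L5,L7] — begin 0,0,0
after L1 α=1/7: [240/7, 3/7, 234/7]
after L2 α=1/4: [1021/28, 555/28, 729/14]
after L3 α=4/5: [1021/140, 895/28, 14953/70]
after L4 α=1/2: [27761/280, 8007/56, 17963/140]
after L5 α=1/4: [139003/1120, 24749/224, 61309/560]
after L7 α=1/2: [304763/2240, 78733/448, 149229/1120]
rounded: [136, 176, 133]

query (2,2) [L1,L2,L3,L4,L5,L7] — begin 0,0,0
after L1 α=3/8: [363/8, 255/4, 33/2]
after L2 α=2/3: [3611/24, 1687/12, 163/2]
after L3 α=1/3: [6539/36, 1969/18, 90]
after L4 α=1/2: [14567/72, 6127/36, 79]
after L5 α=2/5: [19943/120, 9823/60, 471/5]
after L7 α=1: [150, 47, 244]
rounded: [150, 47, 244]

(0,2) stack=L1,L2,L3,L4,L5; from [0,0,0]:
+L1 (α=1/2) → [75/2, 63, 165/2]
+L2 (α=2/3) → [119/6, 169, 785/6]
+L3 (α=0) → [119/6, 169, 785/6]
+L4 (α=1/2) → [1589/12, 385/2, 1607/12]
+L5 (α=1/4) → [2409/16, 1367/8, 1663/16]
= [151, 171, 104]

at x=3,y=3 over L1,L2,L3:
+L1 (α=5/6) → [385/6, 385/2, 175/2]
+L2 (α=1/2) → [1009/12, 529/4, 293/4]
+L3 (α=1/2) → [1021/24, 593/8, 1173/8]
→ [43, 74, 147]

at x=2,y=3 over L1,L2,L3:
after L1 α=1/3: [145/3, 47/3, 44/3]
after L2 α=5/6: [3385/18, 3167/18, 569/18]
after L3 α=5/8: [5605/48, 8147/48, 7349/48]
rounded: [117, 170, 153]


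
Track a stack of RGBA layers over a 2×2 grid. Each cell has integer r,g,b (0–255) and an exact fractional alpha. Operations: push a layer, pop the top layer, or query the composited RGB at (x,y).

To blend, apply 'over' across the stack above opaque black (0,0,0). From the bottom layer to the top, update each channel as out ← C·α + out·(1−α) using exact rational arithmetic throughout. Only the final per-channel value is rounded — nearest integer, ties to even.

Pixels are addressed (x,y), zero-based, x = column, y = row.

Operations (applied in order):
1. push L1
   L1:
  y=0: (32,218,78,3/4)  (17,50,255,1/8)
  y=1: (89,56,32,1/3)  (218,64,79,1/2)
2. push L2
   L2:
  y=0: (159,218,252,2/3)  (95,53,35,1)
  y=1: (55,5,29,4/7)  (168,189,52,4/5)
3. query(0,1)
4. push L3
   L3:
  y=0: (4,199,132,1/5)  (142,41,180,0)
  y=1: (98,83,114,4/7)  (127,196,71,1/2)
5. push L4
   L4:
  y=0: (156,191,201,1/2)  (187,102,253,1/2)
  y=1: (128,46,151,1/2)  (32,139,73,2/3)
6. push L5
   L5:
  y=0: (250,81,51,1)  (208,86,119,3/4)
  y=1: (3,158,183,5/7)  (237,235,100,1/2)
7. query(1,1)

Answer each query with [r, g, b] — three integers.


at x=0,y=1 over L1,L2:
after L1 α=1/3: [89/3, 56/3, 32/3]
after L2 α=4/7: [309/7, 76/7, 148/7]
rounded: [44, 11, 21]

query (1,1) [L1,L2,L3,L4,L5] — begin 0,0,0
after L1 α=1/2: [109, 32, 79/2]
after L2 α=4/5: [781/5, 788/5, 99/2]
after L3 α=1/2: [708/5, 884/5, 241/4]
after L4 α=2/3: [1028/15, 758/5, 275/4]
after L5 α=1/2: [4583/30, 1933/10, 675/8]
= [153, 193, 84]
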